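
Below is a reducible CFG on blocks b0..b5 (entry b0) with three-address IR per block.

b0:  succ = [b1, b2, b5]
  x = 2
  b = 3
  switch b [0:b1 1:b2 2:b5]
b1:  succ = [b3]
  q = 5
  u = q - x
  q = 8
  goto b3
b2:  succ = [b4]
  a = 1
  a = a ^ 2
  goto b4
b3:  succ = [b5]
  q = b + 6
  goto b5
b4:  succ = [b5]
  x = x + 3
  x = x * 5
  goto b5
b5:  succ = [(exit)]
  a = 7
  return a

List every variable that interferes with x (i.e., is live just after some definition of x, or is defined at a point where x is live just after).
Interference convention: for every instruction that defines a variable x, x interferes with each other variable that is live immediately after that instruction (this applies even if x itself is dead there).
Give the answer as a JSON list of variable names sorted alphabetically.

Answer: ["a", "b", "q"]

Analysis:
def/use:
  b0: {b,x} / ∅
  b1: {q,u} / {x}
  b2: {a} / ∅
  b3: {q} / {b}
  b4: {x} / {x}
  b5: {a} / ∅

Backward fixpoint:
  b0 li=∅ lo={b,x}
  b1 li={b,x} lo={b}
  b2 li={x} lo={x}
  b3 li={b} lo=∅
  b4 li={x} lo=∅
  b5 li=∅ lo=∅

Interfere edges:
  a↔{x}
  b↔{q,u,x}
  q↔{b,x}
  u↔{b}
  x↔{a,b,q}

N(x) = ["a", "b", "q"]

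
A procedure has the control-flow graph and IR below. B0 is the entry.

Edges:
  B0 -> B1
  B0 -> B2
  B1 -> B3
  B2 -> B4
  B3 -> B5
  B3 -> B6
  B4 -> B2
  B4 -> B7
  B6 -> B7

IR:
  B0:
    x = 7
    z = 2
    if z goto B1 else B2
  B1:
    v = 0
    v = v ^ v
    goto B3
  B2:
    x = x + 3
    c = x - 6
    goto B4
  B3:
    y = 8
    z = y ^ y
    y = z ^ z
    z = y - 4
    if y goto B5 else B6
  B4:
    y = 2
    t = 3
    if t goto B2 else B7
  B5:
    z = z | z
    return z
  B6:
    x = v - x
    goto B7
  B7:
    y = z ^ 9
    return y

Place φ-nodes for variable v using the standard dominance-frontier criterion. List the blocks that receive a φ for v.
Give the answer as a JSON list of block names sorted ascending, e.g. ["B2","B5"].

Answer: ["B7"]

Derivation:
idom tree: B1←B0 B2←B0 B3←B1 B4←B2 B5←B3 B6←B3 B7←B0
Dom at joins:
  B2: preds {B0,B4}: {B0} ∩ {B0,B2,B4} = {B0}; idom=B0
  B7: preds {B4,B6}: {B0,B2,B4} ∩ {B0,B1,B3,B6} = {B0}; idom=B0

Frontier:
  B2←B0: walk · to B0
  B2←B4: walk B4→B2 to B0
  B7←B4: walk B4→B2 to B0
  B7←B6: walk B6→B3→B1 to B0
  B0 → ∅
  B1 → {B7}
  B2 → {B2,B7}
  B3 → {B7}
  B4 → {B2,B7}
  B5 → ∅
  B6 → {B7}
  B7 → ∅

φ for v: defs {B1}
  DF⁺ = {B7}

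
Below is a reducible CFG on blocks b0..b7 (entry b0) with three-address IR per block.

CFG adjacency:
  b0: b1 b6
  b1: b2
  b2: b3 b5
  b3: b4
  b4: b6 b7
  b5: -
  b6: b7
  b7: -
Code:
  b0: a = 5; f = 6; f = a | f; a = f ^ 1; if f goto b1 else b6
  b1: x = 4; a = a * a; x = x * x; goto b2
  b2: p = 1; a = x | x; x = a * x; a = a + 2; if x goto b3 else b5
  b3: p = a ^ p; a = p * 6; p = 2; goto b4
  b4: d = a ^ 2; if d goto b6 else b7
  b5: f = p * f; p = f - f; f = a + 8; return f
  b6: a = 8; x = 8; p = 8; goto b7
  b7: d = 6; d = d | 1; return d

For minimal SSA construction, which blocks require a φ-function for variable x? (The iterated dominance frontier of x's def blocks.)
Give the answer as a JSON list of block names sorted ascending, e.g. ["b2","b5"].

idom tree: b1←b0 b2←b1 b3←b2 b4←b3 b5←b2 b6←b0 b7←b0
Dom at joins:
  b6: preds {b0,b4}: {b0} ∩ {b0,b1,b2,b3,b4} = {b0}; idom=b0
  b7: preds {b4,b6}: {b0,b1,b2,b3,b4} ∩ {b0,b6} = {b0}; idom=b0

Frontier:
  join b6 pred b0: · stop@b0
  join b6 pred b4: b4→b3→b2→b1 stop@b0
  join b7 pred b4: b4→b3→b2→b1 stop@b0
  join b7 pred b6: b6 stop@b0
  b0 → ∅
  b1 → {b6,b7}
  b2 → {b6,b7}
  b3 → {b6,b7}
  b4 → {b6,b7}
  b5 → ∅
  b6 → {b7}
  b7 → ∅

φ for x: defs {b1,b2,b6}
  DF⁺ = {b6,b7}

Answer: ["b6", "b7"]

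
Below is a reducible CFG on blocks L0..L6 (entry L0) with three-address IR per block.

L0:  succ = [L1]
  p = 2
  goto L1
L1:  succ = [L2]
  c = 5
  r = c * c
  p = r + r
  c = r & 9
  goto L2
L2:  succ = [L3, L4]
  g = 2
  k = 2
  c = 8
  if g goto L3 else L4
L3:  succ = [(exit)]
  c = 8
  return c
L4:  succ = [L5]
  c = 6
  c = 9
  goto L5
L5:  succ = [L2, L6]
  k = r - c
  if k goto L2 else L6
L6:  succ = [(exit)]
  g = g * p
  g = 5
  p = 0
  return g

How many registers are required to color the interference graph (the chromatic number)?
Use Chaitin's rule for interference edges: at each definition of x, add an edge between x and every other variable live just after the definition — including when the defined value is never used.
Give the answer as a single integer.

def/use:
  L0: {p} / ∅
  L1: {c,p,r} / ∅
  L2: {c,g,k} / ∅
  L3: {c} / ∅
  L4: {c} / ∅
  L5: {k} / {c,r}
  L6: {g,p} / {g,p}

Backward fixpoint:
  L0: in=∅ out=∅
  L1: in=∅ out={p,r}
  L2: in={p,r} out={g,p,r}
  L3: in=∅ out=∅
  L4: in={g,p,r} out={c,g,p,r}
  L5: in={c,g,p,r} out={g,p,r}
  L6: in={g,p} out=∅

Interference:
  c: {g,p,r}
  g: {c,k,p,r}
  k: {g,p,r}
  p: {c,g,k,r}
  r: {c,g,k,p}

Colouring:
  lower bound: {c,g,p,r} mutually conflict ⇒ χ ≥ 4
  assign c→R3 g→R0 k→R3 p→R1 r→R2 — no edge inside a register ⇒ χ ≤ 4
  χ = 4

Answer: 4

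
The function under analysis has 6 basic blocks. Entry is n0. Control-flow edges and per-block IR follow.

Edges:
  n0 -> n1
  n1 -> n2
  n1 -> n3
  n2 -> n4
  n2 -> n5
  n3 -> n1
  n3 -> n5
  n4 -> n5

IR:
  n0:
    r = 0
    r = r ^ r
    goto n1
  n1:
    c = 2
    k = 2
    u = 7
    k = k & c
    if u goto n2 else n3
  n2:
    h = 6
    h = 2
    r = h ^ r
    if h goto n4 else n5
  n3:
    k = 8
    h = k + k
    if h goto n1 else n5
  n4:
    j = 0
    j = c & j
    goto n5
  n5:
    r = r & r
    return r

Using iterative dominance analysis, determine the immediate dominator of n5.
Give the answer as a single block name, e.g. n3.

Answer: n1

Derivation:
idom tree: n1←n0 n2←n1 n3←n1 n4←n2 n5←n1
Dom∩ at merges:
  n1: preds {n0,n3}: {n0} ∩ {n0,n1,n3} = {n0}; idom=n0
  n5: preds {n2,n3,n4}: {n0,n1,n2} ∩ {n0,n1,n3} ∩ {n0,n1,n2,n4} = {n0,n1}; idom=n1

idom(n5) = n1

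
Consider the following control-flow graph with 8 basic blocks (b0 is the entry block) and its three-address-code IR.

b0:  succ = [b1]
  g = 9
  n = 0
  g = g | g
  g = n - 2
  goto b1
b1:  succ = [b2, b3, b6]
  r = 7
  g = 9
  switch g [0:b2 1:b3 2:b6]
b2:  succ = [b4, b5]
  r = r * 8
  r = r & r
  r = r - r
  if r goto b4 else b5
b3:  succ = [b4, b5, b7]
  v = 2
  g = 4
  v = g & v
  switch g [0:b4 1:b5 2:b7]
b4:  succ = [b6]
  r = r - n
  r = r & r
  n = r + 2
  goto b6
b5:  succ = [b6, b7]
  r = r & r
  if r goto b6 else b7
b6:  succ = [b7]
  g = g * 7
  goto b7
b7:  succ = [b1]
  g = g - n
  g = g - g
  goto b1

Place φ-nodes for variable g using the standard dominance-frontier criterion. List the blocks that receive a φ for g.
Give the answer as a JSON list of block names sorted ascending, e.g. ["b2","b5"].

Answer: ["b1", "b4", "b5", "b6", "b7"]

Analysis:
idom tree: b1←b0 b2←b1 b3←b1 b4←b1 b5←b1 b6←b1 b7←b1
Dom at joins:
  b1: preds {b0,b7}: {b0} ∩ {b0,b1,b7} = {b0}; idom=b0
  b4: preds {b2,b3}: {b0,b1,b2} ∩ {b0,b1,b3} = {b0,b1}; idom=b1
  b5: preds {b2,b3}: {b0,b1,b2} ∩ {b0,b1,b3} = {b0,b1}; idom=b1
  b6: preds {b1,b4,b5}: {b0,b1} ∩ {b0,b1,b4} ∩ {b0,b1,b5} = {b0,b1}; idom=b1
  b7: preds {b3,b5,b6}: {b0,b1,b3} ∩ {b0,b1,b5} ∩ {b0,b1,b6} = {b0,b1}; idom=b1

Frontier:
  join b1 pred b0: · stop@b0
  join b1 pred b7: b7→b1 stop@b0
  join b4 pred b2: b2 stop@b1
  join b4 pred b3: b3 stop@b1
  join b5 pred b2: b2 stop@b1
  join b5 pred b3: b3 stop@b1
  join b6 pred b1: · stop@b1
  join b6 pred b4: b4 stop@b1
  join b6 pred b5: b5 stop@b1
  join b7 pred b3: b3 stop@b1
  join b7 pred b5: b5 stop@b1
  join b7 pred b6: b6 stop@b1
  DF(b0)=∅
  DF(b1)={b1}
  DF(b2)={b4,b5}
  DF(b3)={b4,b5,b7}
  DF(b4)={b6}
  DF(b5)={b6,b7}
  DF(b6)={b7}
  DF(b7)={b1}

φ for g: defs {b0,b1,b3,b6,b7}
  DF⁺ = {b1,b4,b5,b6,b7}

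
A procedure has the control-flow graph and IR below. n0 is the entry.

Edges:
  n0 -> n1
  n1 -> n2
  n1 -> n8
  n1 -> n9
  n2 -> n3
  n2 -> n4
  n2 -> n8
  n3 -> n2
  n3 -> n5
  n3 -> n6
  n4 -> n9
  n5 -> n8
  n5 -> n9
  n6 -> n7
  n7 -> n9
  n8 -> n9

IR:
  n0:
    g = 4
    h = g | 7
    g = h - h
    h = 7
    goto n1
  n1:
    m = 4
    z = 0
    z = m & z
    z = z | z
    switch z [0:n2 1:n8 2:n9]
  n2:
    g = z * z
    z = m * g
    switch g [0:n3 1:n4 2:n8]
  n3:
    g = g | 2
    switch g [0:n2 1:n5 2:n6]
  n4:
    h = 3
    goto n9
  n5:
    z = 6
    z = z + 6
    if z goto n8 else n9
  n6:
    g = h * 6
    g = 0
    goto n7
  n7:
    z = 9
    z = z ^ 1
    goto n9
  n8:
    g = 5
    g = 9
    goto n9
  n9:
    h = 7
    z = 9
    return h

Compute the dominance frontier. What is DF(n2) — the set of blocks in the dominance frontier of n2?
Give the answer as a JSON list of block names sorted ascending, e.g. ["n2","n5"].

idom tree: n1←n0 n2←n1 n3←n2 n4←n2 n5←n3 n6←n3 n7←n6 n8←n1 n9←n1
Join-block Dom:
  n2: preds {n1,n3}: {n0,n1} ∩ {n0,n1,n2,n3} = {n0,n1}; idom=n1
  n8: preds {n1,n2,n5}: {n0,n1} ∩ {n0,n1,n2} ∩ {n0,n1,n2,n3,n5} = {n0,n1}; idom=n1
  n9: preds {n1,n4,n5,n7,n8}: {n0,n1} ∩ {n0,n1,n2,n4} ∩ {n0,n1,n2,n3,n5} ∩ {n0,n1,n2,n3,n6,n7} ∩ {n0,n1,n8} = {n0,n1}; idom=n1

Frontier:
  n2←n1: walk · to n1
  n2←n3: walk n3→n2 to n1
  n8←n1: walk · to n1
  n8←n2: walk n2 to n1
  n8←n5: walk n5→n3→n2 to n1
  n9←n1: walk · to n1
  n9←n4: walk n4→n2 to n1
  n9←n5: walk n5→n3→n2 to n1
  n9←n7: walk n7→n6→n3→n2 to n1
  n9←n8: walk n8 to n1
  DF(n0)=∅
  DF(n1)=∅
  DF(n2)={n2,n8,n9}
  DF(n3)={n2,n8,n9}
  DF(n4)={n9}
  DF(n5)={n8,n9}
  DF(n6)={n9}
  DF(n7)={n9}
  DF(n8)={n9}
  DF(n9)=∅

DF(n2) = ["n2", "n8", "n9"]

Answer: ["n2", "n8", "n9"]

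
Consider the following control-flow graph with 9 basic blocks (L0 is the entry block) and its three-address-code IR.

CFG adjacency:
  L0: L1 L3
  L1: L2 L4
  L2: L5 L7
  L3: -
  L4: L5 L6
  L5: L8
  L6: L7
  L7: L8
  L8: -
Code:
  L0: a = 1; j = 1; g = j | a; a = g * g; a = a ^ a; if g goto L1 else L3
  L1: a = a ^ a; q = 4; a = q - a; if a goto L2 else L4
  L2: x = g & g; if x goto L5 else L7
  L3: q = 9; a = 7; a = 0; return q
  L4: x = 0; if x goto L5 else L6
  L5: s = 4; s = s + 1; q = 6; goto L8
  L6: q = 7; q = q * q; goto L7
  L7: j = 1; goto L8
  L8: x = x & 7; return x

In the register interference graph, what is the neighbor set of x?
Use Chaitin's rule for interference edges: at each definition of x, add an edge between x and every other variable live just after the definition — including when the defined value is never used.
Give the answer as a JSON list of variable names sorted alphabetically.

def/use:
  L0: def={a,g,j} ue=∅
  L1: def={a,q} ue={a}
  L2: def={x} ue={g}
  L3: def={a,q} ue=∅
  L4: def={x} ue=∅
  L5: def={q,s} ue=∅
  L6: def={q} ue=∅
  L7: def={j} ue=∅
  L8: def={x} ue={x}

Backward fixpoint:
  L0: in=∅ out={a,g}
  L1: in={a,g} out={g}
  L2: in={g} out={x}
  L3: in=∅ out=∅
  L4: in=∅ out={x}
  L5: in={x} out={x}
  L6: in={x} out={x}
  L7: in={x} out={x}
  L8: in={x} out=∅

Conflict graph:
  a: {g,j,q}
  g: {a,q}
  j: {a,x}
  q: {a,g,x}
  s: {x}
  x: {j,q,s}

N(x) = ["j", "q", "s"]

Answer: ["j", "q", "s"]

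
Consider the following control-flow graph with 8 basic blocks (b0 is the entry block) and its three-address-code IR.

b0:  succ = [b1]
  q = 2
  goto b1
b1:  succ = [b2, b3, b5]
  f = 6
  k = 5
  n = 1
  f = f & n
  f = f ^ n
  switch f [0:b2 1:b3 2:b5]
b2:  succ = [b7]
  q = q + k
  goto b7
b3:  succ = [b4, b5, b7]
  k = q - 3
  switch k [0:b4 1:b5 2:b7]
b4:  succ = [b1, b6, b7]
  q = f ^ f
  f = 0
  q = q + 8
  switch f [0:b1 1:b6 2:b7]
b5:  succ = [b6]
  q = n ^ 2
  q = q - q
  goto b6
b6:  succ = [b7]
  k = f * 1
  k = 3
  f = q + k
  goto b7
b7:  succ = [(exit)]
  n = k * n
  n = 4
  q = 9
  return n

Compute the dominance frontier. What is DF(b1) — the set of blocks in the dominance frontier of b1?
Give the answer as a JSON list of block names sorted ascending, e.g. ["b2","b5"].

Answer: ["b1"]

Derivation:
idom tree: b1←b0 b2←b1 b3←b1 b4←b3 b5←b1 b6←b1 b7←b1
Join-block Dom:
  b1: preds {b0,b4}: {b0} ∩ {b0,b1,b3,b4} = {b0}; idom=b0
  b5: preds {b1,b3}: {b0,b1} ∩ {b0,b1,b3} = {b0,b1}; idom=b1
  b6: preds {b4,b5}: {b0,b1,b3,b4} ∩ {b0,b1,b5} = {b0,b1}; idom=b1
  b7: preds {b2,b3,b4,b6}: {b0,b1,b2} ∩ {b0,b1,b3} ∩ {b0,b1,b3,b4} ∩ {b0,b1,b6} = {b0,b1}; idom=b1

DF derivation:
  b1←b0: walk · to b0
  b1←b4: walk b4→b3→b1 to b0
  b5←b1: walk · to b1
  b5←b3: walk b3 to b1
  b6←b4: walk b4→b3 to b1
  b6←b5: walk b5 to b1
  b7←b2: walk b2 to b1
  b7←b3: walk b3 to b1
  b7←b4: walk b4→b3 to b1
  b7←b6: walk b6 to b1
  DF(b0)=∅
  DF(b1)={b1}
  DF(b2)={b7}
  DF(b3)={b1,b5,b6,b7}
  DF(b4)={b1,b6,b7}
  DF(b5)={b6}
  DF(b6)={b7}
  DF(b7)=∅

DF(b1) = ["b1"]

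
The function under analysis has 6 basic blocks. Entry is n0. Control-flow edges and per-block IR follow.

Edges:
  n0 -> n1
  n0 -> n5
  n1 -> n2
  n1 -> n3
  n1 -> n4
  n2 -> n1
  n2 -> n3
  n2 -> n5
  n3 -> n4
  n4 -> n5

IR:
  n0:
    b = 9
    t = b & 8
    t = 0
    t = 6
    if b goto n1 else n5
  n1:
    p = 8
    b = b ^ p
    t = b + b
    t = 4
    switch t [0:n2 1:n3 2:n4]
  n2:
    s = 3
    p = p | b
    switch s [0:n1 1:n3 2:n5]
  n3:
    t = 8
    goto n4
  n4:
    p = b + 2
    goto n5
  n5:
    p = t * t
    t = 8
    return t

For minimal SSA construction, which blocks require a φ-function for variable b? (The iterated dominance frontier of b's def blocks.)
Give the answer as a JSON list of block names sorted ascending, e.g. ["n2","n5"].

idom tree: n1←n0 n2←n1 n3←n1 n4←n1 n5←n0
Dom∩ at merges:
  n1: preds {n0,n2}: {n0} ∩ {n0,n1,n2} = {n0}; idom=n0
  n3: preds {n1,n2}: {n0,n1} ∩ {n0,n1,n2} = {n0,n1}; idom=n1
  n4: preds {n1,n3}: {n0,n1} ∩ {n0,n1,n3} = {n0,n1}; idom=n1
  n5: preds {n0,n2,n4}: {n0} ∩ {n0,n1,n2} ∩ {n0,n1,n4} = {n0}; idom=n0

DF derivation:
  n1←n0: walk · to n0
  n1←n2: walk n2→n1 to n0
  n3←n1: walk · to n1
  n3←n2: walk n2 to n1
  n4←n1: walk · to n1
  n4←n3: walk n3 to n1
  n5←n0: walk · to n0
  n5←n2: walk n2→n1 to n0
  n5←n4: walk n4→n1 to n0
  DF(n0)=∅
  DF(n1)={n1,n5}
  DF(n2)={n1,n3,n5}
  DF(n3)={n4}
  DF(n4)={n5}
  DF(n5)=∅

φ for b: defs {n0,n1}
  DF⁺ = {n1,n5}

Answer: ["n1", "n5"]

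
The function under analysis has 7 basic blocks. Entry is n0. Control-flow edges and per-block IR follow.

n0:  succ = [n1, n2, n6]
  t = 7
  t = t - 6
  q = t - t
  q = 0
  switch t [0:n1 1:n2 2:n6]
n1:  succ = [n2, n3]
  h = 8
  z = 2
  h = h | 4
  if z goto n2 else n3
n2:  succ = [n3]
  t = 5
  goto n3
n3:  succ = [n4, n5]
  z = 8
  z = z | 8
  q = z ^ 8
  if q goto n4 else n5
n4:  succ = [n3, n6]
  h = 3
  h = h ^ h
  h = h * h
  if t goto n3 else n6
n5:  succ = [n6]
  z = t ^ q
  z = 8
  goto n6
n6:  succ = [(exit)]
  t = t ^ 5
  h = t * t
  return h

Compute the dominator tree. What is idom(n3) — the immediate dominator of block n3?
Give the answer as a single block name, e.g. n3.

idom tree: n1←n0 n2←n0 n3←n0 n4←n3 n5←n3 n6←n0
Dom∩ at merges:
  n2: preds {n0,n1}: {n0} ∩ {n0,n1} = {n0}; idom=n0
  n3: preds {n1,n2,n4}: {n0,n1} ∩ {n0,n2} ∩ {n0,n3,n4} = {n0}; idom=n0
  n6: preds {n0,n4,n5}: {n0} ∩ {n0,n3,n4} ∩ {n0,n3,n5} = {n0}; idom=n0

idom(n3) = n0

Answer: n0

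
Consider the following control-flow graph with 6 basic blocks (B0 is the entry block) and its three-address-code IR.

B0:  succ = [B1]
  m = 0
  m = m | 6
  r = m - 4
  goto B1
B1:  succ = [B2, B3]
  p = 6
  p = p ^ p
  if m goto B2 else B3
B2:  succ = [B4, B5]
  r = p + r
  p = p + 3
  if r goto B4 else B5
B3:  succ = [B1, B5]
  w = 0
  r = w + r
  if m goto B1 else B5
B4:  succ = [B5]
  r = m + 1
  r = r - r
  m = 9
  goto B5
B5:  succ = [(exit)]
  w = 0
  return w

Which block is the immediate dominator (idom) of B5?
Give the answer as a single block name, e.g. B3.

Answer: B1

Analysis:
idom tree: B1←B0 B2←B1 B3←B1 B4←B2 B5←B1
Join-block Dom:
  B1: preds {B0,B3}: {B0} ∩ {B0,B1,B3} = {B0}; idom=B0
  B5: preds {B2,B3,B4}: {B0,B1,B2} ∩ {B0,B1,B3} ∩ {B0,B1,B2,B4} = {B0,B1}; idom=B1

idom(B5) = B1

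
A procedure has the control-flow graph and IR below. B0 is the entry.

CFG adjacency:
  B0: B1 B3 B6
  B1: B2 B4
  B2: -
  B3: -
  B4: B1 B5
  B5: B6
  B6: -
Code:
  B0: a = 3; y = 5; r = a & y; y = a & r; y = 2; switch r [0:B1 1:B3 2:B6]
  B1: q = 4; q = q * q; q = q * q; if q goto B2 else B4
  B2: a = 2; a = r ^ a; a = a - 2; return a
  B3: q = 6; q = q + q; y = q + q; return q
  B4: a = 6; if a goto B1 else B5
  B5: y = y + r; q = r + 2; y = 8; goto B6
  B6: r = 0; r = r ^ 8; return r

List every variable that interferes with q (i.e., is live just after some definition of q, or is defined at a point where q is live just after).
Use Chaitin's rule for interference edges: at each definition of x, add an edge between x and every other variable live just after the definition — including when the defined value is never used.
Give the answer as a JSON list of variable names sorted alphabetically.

Per-block:
  B0 def {a,r,y} use ∅
  B1 def {q} use ∅
  B2 def {a} use {r}
  B3 def {q,y} use ∅
  B4 def {a} use ∅
  B5 def {q,y} use {r,y}
  B6 def {r} use ∅

Liveness:
  B0 li=∅ lo={r,y}
  B1 li={r,y} lo={r,y}
  B2 li={r} lo=∅
  B3 li=∅ lo=∅
  B4 li={r,y} lo={r,y}
  B5 li={r,y} lo=∅
  B6 li=∅ lo=∅

Interfere edges:
  a — {r,y}
  q — {r,y}
  r — {a,q,y}
  y — {a,q,r}

N(q) = ["r", "y"]

Answer: ["r", "y"]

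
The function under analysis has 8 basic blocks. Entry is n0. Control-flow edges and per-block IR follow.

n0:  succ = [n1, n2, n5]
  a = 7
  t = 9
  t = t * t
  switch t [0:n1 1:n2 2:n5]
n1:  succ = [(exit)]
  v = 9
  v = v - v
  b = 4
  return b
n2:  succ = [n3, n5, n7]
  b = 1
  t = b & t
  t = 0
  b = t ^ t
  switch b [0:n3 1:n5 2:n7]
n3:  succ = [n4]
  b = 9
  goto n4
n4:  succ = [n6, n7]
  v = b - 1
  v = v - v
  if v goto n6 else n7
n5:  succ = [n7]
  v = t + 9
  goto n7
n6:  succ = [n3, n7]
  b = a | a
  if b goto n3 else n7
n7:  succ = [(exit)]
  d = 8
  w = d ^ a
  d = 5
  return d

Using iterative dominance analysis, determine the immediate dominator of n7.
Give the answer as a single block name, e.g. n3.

Answer: n0

Derivation:
idom tree: n1←n0 n2←n0 n3←n2 n4←n3 n5←n0 n6←n4 n7←n0
Dom∩ at merges:
  n3: preds {n2,n6}: {n0,n2} ∩ {n0,n2,n3,n4,n6} = {n0,n2}; idom=n2
  n5: preds {n0,n2}: {n0} ∩ {n0,n2} = {n0}; idom=n0
  n7: preds {n2,n4,n5,n6}: {n0,n2} ∩ {n0,n2,n3,n4} ∩ {n0,n5} ∩ {n0,n2,n3,n4,n6} = {n0}; idom=n0

idom(n7) = n0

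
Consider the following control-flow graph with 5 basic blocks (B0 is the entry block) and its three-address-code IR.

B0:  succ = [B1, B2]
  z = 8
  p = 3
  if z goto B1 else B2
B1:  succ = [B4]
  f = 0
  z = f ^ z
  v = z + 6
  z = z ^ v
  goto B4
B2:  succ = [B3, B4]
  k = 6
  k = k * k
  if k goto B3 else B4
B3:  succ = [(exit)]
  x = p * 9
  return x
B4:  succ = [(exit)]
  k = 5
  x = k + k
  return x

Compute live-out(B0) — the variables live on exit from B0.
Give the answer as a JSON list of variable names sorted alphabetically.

Block summaries:
  B0 def {p,z} use ∅
  B1 def {f,v,z} use {z}
  B2 def {k} use ∅
  B3 def {x} use {p}
  B4 def {k,x} use ∅

Liveness:
  B0: in=∅ out={p,z}
  B1: in={z} out=∅
  B2: in={p} out={p}
  B3: in={p} out=∅
  B4: in=∅ out=∅

live-out(B0) = ["p", "z"]

Answer: ["p", "z"]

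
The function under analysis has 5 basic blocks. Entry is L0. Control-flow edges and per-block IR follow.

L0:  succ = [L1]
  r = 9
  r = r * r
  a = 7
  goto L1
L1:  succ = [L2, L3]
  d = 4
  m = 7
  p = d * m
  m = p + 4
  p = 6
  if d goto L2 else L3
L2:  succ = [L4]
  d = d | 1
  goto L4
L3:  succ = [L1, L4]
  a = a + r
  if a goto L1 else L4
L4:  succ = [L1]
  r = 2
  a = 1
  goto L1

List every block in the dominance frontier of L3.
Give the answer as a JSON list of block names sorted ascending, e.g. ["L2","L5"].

Answer: ["L1", "L4"]

Analysis:
idom tree: L1←L0 L2←L1 L3←L1 L4←L1
Dom at joins:
  L1: preds {L0,L3,L4}: {L0} ∩ {L0,L1,L3} ∩ {L0,L1,L4} = {L0}; idom=L0
  L4: preds {L2,L3}: {L0,L1,L2} ∩ {L0,L1,L3} = {L0,L1}; idom=L1

DF derivation:
  join L1 pred L0: · stop@L0
  join L1 pred L3: L3→L1 stop@L0
  join L1 pred L4: L4→L1 stop@L0
  join L4 pred L2: L2 stop@L1
  join L4 pred L3: L3 stop@L1
  L0 → ∅
  L1 → {L1}
  L2 → {L4}
  L3 → {L1,L4}
  L4 → {L1}

DF(L3) = ["L1", "L4"]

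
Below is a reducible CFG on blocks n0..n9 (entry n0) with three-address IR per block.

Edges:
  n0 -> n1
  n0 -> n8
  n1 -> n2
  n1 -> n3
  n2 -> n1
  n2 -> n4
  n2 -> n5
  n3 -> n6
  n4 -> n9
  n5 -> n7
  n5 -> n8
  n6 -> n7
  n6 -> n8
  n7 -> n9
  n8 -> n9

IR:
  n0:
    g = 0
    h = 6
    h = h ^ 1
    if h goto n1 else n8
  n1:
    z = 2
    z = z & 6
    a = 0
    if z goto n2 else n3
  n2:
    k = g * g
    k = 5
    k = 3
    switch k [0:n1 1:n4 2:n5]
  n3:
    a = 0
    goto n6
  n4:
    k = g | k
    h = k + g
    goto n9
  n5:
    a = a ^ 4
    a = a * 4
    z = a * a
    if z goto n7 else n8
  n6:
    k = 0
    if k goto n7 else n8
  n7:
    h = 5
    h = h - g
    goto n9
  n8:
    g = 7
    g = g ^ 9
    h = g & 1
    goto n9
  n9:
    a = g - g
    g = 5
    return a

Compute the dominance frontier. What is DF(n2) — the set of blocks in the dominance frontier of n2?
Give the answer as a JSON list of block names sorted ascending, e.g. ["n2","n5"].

idom tree: n1←n0 n2←n1 n3←n1 n4←n2 n5←n2 n6←n3 n7←n1 n8←n0 n9←n0
Dom at joins:
  n1: preds {n0,n2}: {n0} ∩ {n0,n1,n2} = {n0}; idom=n0
  n7: preds {n5,n6}: {n0,n1,n2,n5} ∩ {n0,n1,n3,n6} = {n0,n1}; idom=n1
  n8: preds {n0,n5,n6}: {n0} ∩ {n0,n1,n2,n5} ∩ {n0,n1,n3,n6} = {n0}; idom=n0
  n9: preds {n4,n7,n8}: {n0,n1,n2,n4} ∩ {n0,n1,n7} ∩ {n0,n8} = {n0}; idom=n0

DF walk-up:
  n1←n0: walk · to n0
  n1←n2: walk n2→n1 to n0
  n7←n5: walk n5→n2 to n1
  n7←n6: walk n6→n3 to n1
  n8←n0: walk · to n0
  n8←n5: walk n5→n2→n1 to n0
  n8←n6: walk n6→n3→n1 to n0
  n9←n4: walk n4→n2→n1 to n0
  n9←n7: walk n7→n1 to n0
  n9←n8: walk n8 to n0
  DF(n0)=∅
  DF(n1)={n1,n8,n9}
  DF(n2)={n1,n7,n8,n9}
  DF(n3)={n7,n8}
  DF(n4)={n9}
  DF(n5)={n7,n8}
  DF(n6)={n7,n8}
  DF(n7)={n9}
  DF(n8)={n9}
  DF(n9)=∅

DF(n2) = ["n1", "n7", "n8", "n9"]

Answer: ["n1", "n7", "n8", "n9"]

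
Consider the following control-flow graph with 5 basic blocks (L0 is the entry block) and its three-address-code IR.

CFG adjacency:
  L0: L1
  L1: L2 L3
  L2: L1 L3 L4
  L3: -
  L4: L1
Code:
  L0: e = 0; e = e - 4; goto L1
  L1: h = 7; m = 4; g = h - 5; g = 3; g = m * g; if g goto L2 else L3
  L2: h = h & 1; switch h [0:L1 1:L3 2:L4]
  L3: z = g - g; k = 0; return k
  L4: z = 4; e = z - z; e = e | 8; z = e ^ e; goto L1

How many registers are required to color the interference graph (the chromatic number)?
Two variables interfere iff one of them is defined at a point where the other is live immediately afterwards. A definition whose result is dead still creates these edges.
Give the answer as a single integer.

Block summaries:
  L0: def={e} ue=∅
  L1: def={g,h,m} ue=∅
  L2: def={h} ue={h}
  L3: def={k,z} ue={g}
  L4: def={e,z} ue=∅

Live sets:
  live L0: ∅→∅
  live L1: ∅→{g,h}
  live L2: {g,h}→{g}
  live L3: {g}→∅
  live L4: ∅→∅

Interfere edges:
  e — ∅
  g — {h,m}
  h — {g,m}
  k — ∅
  m — {g,h}
  z — ∅

Colouring:
  {g,h,m} pairwise interfere (3-clique) ⇒ χ ≥ 3
  assign e→R0 g→R0 h→R1 k→R0 m→R2 z→R0 — no edge inside a register ⇒ χ ≤ 3
  χ = 3

Answer: 3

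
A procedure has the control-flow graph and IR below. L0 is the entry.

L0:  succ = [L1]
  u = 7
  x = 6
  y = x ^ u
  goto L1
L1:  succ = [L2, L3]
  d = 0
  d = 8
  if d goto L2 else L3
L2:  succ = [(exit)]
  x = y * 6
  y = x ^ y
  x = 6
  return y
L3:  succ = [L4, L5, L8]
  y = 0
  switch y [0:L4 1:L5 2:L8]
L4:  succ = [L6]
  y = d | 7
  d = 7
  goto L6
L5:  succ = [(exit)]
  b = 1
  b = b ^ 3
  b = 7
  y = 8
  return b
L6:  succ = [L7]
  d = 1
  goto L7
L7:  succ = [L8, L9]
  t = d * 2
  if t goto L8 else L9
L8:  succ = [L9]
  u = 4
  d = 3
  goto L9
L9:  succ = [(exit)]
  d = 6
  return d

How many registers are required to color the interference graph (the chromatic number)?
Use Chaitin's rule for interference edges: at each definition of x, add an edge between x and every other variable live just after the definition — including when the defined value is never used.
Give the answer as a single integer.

def/use:
  L0 def {u,x,y} use ∅
  L1 def {d} use ∅
  L2 def {x,y} use {y}
  L3 def {y} use ∅
  L4 def {d,y} use {d}
  L5 def {b,y} use ∅
  L6 def {d} use ∅
  L7 def {t} use {d}
  L8 def {d,u} use ∅
  L9 def {d} use ∅

Backward fixpoint:
  live L0: ∅→{y}
  live L1: {y}→{d,y}
  live L2: {y}→∅
  live L3: {d}→{d}
  live L4: {d}→∅
  live L5: ∅→∅
  live L6: ∅→{d}
  live L7: {d}→∅
  live L8: ∅→∅
  live L9: ∅→∅

Interference:
  b — {y}
  d — {y}
  t — ∅
  u — {x}
  x — {u,y}
  y — {b,d,x}

Registers:
  clique {b,y} ⇒ need ≥ 2
  2-colouring: R0={t,u,y}  R1={b,d,x}
  χ = 2

Answer: 2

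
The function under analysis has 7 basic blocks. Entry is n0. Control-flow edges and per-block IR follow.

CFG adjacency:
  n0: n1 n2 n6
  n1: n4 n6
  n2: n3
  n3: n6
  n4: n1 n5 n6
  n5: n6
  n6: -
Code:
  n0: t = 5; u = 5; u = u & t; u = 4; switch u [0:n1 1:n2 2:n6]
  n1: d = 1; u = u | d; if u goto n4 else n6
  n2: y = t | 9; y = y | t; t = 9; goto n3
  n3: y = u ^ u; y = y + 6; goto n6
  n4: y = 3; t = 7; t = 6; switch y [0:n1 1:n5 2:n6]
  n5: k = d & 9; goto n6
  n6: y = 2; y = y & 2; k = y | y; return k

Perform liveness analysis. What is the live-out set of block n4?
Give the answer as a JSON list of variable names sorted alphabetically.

Answer: ["d", "u"]

Working:
Per-block:
  n0: def={t,u} ue=∅
  n1: def={d,u} ue={u}
  n2: def={t,y} ue={t}
  n3: def={y} ue={u}
  n4: def={t,y} ue=∅
  n5: def={k} ue={d}
  n6: def={k,y} ue=∅

Liveness:
  n0 li=∅ lo={t,u}
  n1 li={u} lo={d,u}
  n2 li={t,u} lo={u}
  n3 li={u} lo=∅
  n4 li={d,u} lo={d,u}
  n5 li={d} lo=∅
  n6 li=∅ lo=∅

live-out(n4) = ["d", "u"]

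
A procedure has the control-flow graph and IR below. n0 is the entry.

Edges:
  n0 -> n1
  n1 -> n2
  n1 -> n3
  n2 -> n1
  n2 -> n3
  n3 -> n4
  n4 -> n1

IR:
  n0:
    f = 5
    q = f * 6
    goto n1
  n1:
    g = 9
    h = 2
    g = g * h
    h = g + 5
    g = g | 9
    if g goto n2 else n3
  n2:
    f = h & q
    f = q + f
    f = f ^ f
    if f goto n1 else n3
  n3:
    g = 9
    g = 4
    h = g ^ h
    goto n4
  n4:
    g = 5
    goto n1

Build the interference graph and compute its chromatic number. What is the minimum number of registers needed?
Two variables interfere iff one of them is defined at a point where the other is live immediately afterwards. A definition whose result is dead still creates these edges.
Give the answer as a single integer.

Answer: 3

Analysis:
Per-block:
  n0: def={f,q} ue=∅
  n1: def={g,h} ue=∅
  n2: def={f} ue={h,q}
  n3: def={g,h} ue={h}
  n4: def={g} ue=∅

Backward fixpoint:
  n0: in=∅ out={q}
  n1: in={q} out={h,q}
  n2: in={h,q} out={h,q}
  n3: in={h,q} out={q}
  n4: in={q} out={q}

Conflict graph:
  f: {h,q}
  g: {h,q}
  h: {f,g,q}
  q: {f,g,h}

Chromatic number:
  clique {f,h,q} ⇒ need ≥ 3
  assign f→R2 g→R2 h→R0 q→R1 — no edge inside a register ⇒ χ ≤ 3
  χ = 3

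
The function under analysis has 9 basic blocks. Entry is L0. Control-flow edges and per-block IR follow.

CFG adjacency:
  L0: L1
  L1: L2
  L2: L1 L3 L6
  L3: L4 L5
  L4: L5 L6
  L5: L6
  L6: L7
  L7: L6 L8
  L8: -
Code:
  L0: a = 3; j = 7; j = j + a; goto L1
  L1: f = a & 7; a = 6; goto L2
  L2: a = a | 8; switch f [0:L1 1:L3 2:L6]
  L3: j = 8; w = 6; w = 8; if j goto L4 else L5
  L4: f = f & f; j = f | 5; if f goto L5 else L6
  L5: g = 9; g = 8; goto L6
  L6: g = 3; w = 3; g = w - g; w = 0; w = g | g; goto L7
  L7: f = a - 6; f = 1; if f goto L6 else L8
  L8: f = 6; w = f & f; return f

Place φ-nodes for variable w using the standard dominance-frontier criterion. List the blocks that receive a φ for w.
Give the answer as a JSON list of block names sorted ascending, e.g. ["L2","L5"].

Answer: ["L6"]

Analysis:
idom tree: L1←L0 L2←L1 L3←L2 L4←L3 L5←L3 L6←L2 L7←L6 L8←L7
Dom at joins:
  L1: preds {L0,L2}: {L0} ∩ {L0,L1,L2} = {L0}; idom=L0
  L5: preds {L3,L4}: {L0,L1,L2,L3} ∩ {L0,L1,L2,L3,L4} = {L0,L1,L2,L3}; idom=L3
  L6: preds {L2,L4,L5,L7}: {L0,L1,L2} ∩ {L0,L1,L2,L3,L4} ∩ {L0,L1,L2,L3,L5} ∩ {L0,L1,L2,L6,L7} = {L0,L1,L2}; idom=L2

DF walk-up:
  L1←L0: walk · to L0
  L1←L2: walk L2→L1 to L0
  L5←L3: walk · to L3
  L5←L4: walk L4 to L3
  L6←L2: walk · to L2
  L6←L4: walk L4→L3 to L2
  L6←L5: walk L5→L3 to L2
  L6←L7: walk L7→L6 to L2
  L0 → ∅
  L1 → {L1}
  L2 → {L1}
  L3 → {L6}
  L4 → {L5,L6}
  L5 → {L6}
  L6 → {L6}
  L7 → {L6}
  L8 → ∅

φ for w: defs {L3,L6,L8}
  DF⁺ = {L6}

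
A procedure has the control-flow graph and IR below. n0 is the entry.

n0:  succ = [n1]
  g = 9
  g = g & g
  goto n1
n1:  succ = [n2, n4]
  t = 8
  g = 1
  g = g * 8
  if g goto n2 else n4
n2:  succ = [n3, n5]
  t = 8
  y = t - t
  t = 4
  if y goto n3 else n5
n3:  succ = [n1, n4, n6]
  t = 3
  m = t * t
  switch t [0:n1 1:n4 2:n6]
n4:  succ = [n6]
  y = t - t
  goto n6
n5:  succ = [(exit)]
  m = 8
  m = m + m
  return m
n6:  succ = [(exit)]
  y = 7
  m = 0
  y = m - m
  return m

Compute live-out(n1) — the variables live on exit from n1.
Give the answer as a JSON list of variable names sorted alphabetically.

Per-block:
  n0: {g} / ∅
  n1: {g,t} / ∅
  n2: {t,y} / ∅
  n3: {m,t} / ∅
  n4: {y} / {t}
  n5: {m} / ∅
  n6: {m,y} / ∅

Liveness:
  n0: in=∅ out=∅
  n1: in=∅ out={t}
  n2: in=∅ out=∅
  n3: in=∅ out={t}
  n4: in={t} out=∅
  n5: in=∅ out=∅
  n6: in=∅ out=∅

live-out(n1) = ["t"]

Answer: ["t"]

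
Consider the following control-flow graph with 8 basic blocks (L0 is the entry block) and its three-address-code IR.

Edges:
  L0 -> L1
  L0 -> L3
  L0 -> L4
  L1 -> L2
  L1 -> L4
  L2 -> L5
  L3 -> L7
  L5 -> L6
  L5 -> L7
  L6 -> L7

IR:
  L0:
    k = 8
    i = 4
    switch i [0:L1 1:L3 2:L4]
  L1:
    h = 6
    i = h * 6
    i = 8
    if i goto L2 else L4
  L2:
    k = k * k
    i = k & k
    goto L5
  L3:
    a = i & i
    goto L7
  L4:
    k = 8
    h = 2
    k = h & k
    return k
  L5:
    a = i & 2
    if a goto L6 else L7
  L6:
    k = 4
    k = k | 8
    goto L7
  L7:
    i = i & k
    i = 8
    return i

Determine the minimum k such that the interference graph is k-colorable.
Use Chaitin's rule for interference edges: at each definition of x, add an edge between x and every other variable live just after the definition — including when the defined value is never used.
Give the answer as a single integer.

Per-block:
  L0: {i,k} / ∅
  L1: {h,i} / ∅
  L2: {i,k} / {k}
  L3: {a} / {i}
  L4: {h,k} / ∅
  L5: {a} / {i}
  L6: {k} / ∅
  L7: {i} / {i,k}

Live sets:
  live L0: ∅→{i,k}
  live L1: {k}→{k}
  live L2: {k}→{i,k}
  live L3: {i,k}→{i,k}
  live L4: ∅→∅
  live L5: {i,k}→{i,k}
  live L6: {i}→{i,k}
  live L7: {i,k}→∅

Interfere edges:
  a↔{i,k}
  h↔{k}
  i↔{a,k}
  k↔{a,h,i}

Colouring:
  clique {a,i,k} ⇒ need ≥ 3
  3-colouring: R0={k}  R1={a,h}  R2={i}
  χ = 3

Answer: 3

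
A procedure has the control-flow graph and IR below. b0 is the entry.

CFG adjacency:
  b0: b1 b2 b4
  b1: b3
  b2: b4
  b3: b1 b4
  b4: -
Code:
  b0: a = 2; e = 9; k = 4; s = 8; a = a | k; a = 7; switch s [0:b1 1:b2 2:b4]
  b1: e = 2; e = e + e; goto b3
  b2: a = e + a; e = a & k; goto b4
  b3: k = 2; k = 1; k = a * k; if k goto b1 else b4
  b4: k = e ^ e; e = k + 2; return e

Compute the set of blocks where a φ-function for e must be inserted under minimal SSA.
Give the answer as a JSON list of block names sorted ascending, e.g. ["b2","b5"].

Answer: ["b1", "b4"]

Working:
idom tree: b1←b0 b2←b0 b3←b1 b4←b0
Dom at joins:
  b1: preds {b0,b3}: {b0} ∩ {b0,b1,b3} = {b0}; idom=b0
  b4: preds {b0,b2,b3}: {b0} ∩ {b0,b2} ∩ {b0,b1,b3} = {b0}; idom=b0

DF walk-up:
  b1←b0: walk · to b0
  b1←b3: walk b3→b1 to b0
  b4←b0: walk · to b0
  b4←b2: walk b2 to b0
  b4←b3: walk b3→b1 to b0
  b0: DF=∅
  b1: DF={b1,b4}
  b2: DF={b4}
  b3: DF={b1,b4}
  b4: DF=∅

φ for e: defs {b0,b1,b2,b4}
  DF⁺ = {b1,b4}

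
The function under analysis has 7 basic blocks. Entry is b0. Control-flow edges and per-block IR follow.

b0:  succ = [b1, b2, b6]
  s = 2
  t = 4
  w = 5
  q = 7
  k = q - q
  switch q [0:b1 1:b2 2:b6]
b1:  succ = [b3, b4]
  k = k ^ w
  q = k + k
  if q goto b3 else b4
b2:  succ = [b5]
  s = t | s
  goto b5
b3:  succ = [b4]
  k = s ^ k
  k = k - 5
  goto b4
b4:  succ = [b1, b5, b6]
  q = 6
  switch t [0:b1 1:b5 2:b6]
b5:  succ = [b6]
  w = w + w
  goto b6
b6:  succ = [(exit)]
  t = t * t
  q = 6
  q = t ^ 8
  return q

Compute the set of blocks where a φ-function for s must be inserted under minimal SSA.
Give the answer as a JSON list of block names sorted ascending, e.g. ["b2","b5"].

idom tree: b1←b0 b2←b0 b3←b1 b4←b1 b5←b0 b6←b0
Join-block Dom:
  b1: preds {b0,b4}: {b0} ∩ {b0,b1,b4} = {b0}; idom=b0
  b4: preds {b1,b3}: {b0,b1} ∩ {b0,b1,b3} = {b0,b1}; idom=b1
  b5: preds {b2,b4}: {b0,b2} ∩ {b0,b1,b4} = {b0}; idom=b0
  b6: preds {b0,b4,b5}: {b0} ∩ {b0,b1,b4} ∩ {b0,b5} = {b0}; idom=b0

Frontier:
  join b1 pred b0: · stop@b0
  join b1 pred b4: b4→b1 stop@b0
  join b4 pred b1: · stop@b1
  join b4 pred b3: b3 stop@b1
  join b5 pred b2: b2 stop@b0
  join b5 pred b4: b4→b1 stop@b0
  join b6 pred b0: · stop@b0
  join b6 pred b4: b4→b1 stop@b0
  join b6 pred b5: b5 stop@b0
  b0 → ∅
  b1 → {b1,b5,b6}
  b2 → {b5}
  b3 → {b4}
  b4 → {b1,b5,b6}
  b5 → {b6}
  b6 → ∅

φ for s: defs {b0,b2}
  DF⁺ = {b5,b6}

Answer: ["b5", "b6"]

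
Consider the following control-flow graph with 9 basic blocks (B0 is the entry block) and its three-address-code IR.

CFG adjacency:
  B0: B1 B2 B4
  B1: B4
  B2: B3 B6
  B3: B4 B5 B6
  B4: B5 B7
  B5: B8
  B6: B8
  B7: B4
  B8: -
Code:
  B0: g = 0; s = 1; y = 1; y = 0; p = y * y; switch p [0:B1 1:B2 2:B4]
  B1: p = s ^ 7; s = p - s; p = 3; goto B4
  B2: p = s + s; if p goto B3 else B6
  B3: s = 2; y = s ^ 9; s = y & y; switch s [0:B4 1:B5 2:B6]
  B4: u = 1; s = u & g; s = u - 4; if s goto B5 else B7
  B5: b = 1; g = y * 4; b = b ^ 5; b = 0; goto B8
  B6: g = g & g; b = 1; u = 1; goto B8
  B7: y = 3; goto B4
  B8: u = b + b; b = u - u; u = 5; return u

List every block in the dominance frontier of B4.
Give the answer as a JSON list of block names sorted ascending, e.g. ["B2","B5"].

Answer: ["B4", "B5"]

Derivation:
idom tree: B1←B0 B2←B0 B3←B2 B4←B0 B5←B0 B6←B2 B7←B4 B8←B0
Dom at joins:
  B4: preds {B0,B1,B3,B7}: {B0} ∩ {B0,B1} ∩ {B0,B2,B3} ∩ {B0,B4,B7} = {B0}; idom=B0
  B5: preds {B3,B4}: {B0,B2,B3} ∩ {B0,B4} = {B0}; idom=B0
  B6: preds {B2,B3}: {B0,B2} ∩ {B0,B2,B3} = {B0,B2}; idom=B2
  B8: preds {B5,B6}: {B0,B5} ∩ {B0,B2,B6} = {B0}; idom=B0

DF derivation:
  B4←B0: walk · to B0
  B4←B1: walk B1 to B0
  B4←B3: walk B3→B2 to B0
  B4←B7: walk B7→B4 to B0
  B5←B3: walk B3→B2 to B0
  B5←B4: walk B4 to B0
  B6←B2: walk · to B2
  B6←B3: walk B3 to B2
  B8←B5: walk B5 to B0
  B8←B6: walk B6→B2 to B0
  B0: DF=∅
  B1: DF={B4}
  B2: DF={B4,B5,B8}
  B3: DF={B4,B5,B6}
  B4: DF={B4,B5}
  B5: DF={B8}
  B6: DF={B8}
  B7: DF={B4}
  B8: DF=∅

DF(B4) = ["B4", "B5"]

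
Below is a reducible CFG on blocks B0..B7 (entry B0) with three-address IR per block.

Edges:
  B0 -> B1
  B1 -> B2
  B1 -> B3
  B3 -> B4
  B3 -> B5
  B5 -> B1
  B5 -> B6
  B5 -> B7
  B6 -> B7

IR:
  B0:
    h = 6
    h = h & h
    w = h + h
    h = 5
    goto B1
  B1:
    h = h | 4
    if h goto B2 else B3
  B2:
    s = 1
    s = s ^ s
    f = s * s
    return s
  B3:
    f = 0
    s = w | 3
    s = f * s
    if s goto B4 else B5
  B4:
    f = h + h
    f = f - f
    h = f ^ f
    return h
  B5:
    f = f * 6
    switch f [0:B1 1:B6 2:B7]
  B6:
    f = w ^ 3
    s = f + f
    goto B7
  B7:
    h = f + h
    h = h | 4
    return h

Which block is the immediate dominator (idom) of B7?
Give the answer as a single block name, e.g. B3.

Answer: B5

Working:
idom tree: B1←B0 B2←B1 B3←B1 B4←B3 B5←B3 B6←B5 B7←B5
Join-block Dom:
  B1: preds {B0,B5}: {B0} ∩ {B0,B1,B3,B5} = {B0}; idom=B0
  B7: preds {B5,B6}: {B0,B1,B3,B5} ∩ {B0,B1,B3,B5,B6} = {B0,B1,B3,B5}; idom=B5

idom(B7) = B5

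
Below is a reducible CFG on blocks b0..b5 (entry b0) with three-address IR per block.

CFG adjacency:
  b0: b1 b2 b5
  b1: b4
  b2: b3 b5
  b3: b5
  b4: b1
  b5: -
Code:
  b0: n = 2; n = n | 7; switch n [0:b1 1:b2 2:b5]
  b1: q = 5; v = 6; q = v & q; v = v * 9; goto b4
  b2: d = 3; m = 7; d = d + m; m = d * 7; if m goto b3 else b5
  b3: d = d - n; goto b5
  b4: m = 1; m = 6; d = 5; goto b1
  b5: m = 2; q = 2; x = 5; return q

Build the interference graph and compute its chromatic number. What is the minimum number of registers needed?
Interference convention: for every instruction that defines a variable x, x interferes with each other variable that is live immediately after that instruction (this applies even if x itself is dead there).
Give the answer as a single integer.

Answer: 3

Derivation:
Block summaries:
  b0: {n} / ∅
  b1: {q,v} / ∅
  b2: {d,m} / ∅
  b3: {d} / {d,n}
  b4: {d,m} / ∅
  b5: {m,q,x} / ∅

Liveness:
  b0 li=∅ lo={n}
  b1 li=∅ lo=∅
  b2 li={n} lo={d,n}
  b3 li={d,n} lo=∅
  b4 li=∅ lo=∅
  b5 li=∅ lo=∅

Conflict graph:
  d: {m,n}
  m: {d,n}
  n: {d,m}
  q: {v,x}
  v: {q}
  x: {q}

Colouring:
  {d,m,n} pairwise interfere (3-clique) ⇒ χ ≥ 3
  3-colouring: R0={d,q}  R1={m,v,x}  R2={n}
  χ = 3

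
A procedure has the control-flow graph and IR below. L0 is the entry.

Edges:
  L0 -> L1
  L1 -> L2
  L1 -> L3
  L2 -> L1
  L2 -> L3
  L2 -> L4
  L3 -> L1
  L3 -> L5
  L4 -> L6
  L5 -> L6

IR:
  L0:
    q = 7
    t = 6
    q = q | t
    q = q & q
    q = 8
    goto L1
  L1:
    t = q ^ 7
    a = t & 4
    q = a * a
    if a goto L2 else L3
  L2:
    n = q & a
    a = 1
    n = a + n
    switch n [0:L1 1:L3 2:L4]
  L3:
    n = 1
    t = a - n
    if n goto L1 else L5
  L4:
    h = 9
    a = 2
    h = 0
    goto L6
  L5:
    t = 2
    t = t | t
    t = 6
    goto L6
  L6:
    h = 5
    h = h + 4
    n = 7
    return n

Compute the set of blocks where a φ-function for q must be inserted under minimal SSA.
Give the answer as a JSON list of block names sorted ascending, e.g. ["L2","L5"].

idom tree: L1←L0 L2←L1 L3←L1 L4←L2 L5←L3 L6←L1
Join-block Dom:
  L1: preds {L0,L2,L3}: {L0} ∩ {L0,L1,L2} ∩ {L0,L1,L3} = {L0}; idom=L0
  L3: preds {L1,L2}: {L0,L1} ∩ {L0,L1,L2} = {L0,L1}; idom=L1
  L6: preds {L4,L5}: {L0,L1,L2,L4} ∩ {L0,L1,L3,L5} = {L0,L1}; idom=L1

DF walk-up:
  join L1 pred L0: · stop@L0
  join L1 pred L2: L2→L1 stop@L0
  join L1 pred L3: L3→L1 stop@L0
  join L3 pred L1: · stop@L1
  join L3 pred L2: L2 stop@L1
  join L6 pred L4: L4→L2 stop@L1
  join L6 pred L5: L5→L3 stop@L1
  DF(L0)=∅
  DF(L1)={L1}
  DF(L2)={L1,L3,L6}
  DF(L3)={L1,L6}
  DF(L4)={L6}
  DF(L5)={L6}
  DF(L6)=∅

φ for q: defs {L0,L1}
  DF⁺ = {L1}

Answer: ["L1"]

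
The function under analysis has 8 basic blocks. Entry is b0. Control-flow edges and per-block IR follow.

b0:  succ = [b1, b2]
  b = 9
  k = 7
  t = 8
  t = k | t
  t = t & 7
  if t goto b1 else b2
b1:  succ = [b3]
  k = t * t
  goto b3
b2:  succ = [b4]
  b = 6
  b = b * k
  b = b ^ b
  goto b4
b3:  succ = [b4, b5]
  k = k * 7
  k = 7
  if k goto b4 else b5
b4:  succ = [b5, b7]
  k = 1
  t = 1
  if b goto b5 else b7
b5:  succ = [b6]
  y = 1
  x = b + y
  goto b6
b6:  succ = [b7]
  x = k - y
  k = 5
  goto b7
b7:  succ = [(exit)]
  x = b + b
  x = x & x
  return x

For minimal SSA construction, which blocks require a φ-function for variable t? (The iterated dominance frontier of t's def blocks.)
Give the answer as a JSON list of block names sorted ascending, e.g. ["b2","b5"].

Answer: ["b5", "b7"]

Derivation:
idom tree: b1←b0 b2←b0 b3←b1 b4←b0 b5←b0 b6←b5 b7←b0
Join-block Dom:
  b4: preds {b2,b3}: {b0,b2} ∩ {b0,b1,b3} = {b0}; idom=b0
  b5: preds {b3,b4}: {b0,b1,b3} ∩ {b0,b4} = {b0}; idom=b0
  b7: preds {b4,b6}: {b0,b4} ∩ {b0,b5,b6} = {b0}; idom=b0

DF walk-up:
  join b4 pred b2: b2 stop@b0
  join b4 pred b3: b3→b1 stop@b0
  join b5 pred b3: b3→b1 stop@b0
  join b5 pred b4: b4 stop@b0
  join b7 pred b4: b4 stop@b0
  join b7 pred b6: b6→b5 stop@b0
  DF(b0)=∅
  DF(b1)={b4,b5}
  DF(b2)={b4}
  DF(b3)={b4,b5}
  DF(b4)={b5,b7}
  DF(b5)={b7}
  DF(b6)={b7}
  DF(b7)=∅

φ for t: defs {b0,b4}
  DF⁺ = {b5,b7}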